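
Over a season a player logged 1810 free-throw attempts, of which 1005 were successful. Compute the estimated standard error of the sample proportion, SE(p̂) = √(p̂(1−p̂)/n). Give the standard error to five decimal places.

Sample proportion p̂ = 1005/1810 = 0.55525.
p̂(1−p̂) = 0.55525·0.44475 = 0.246947.
SE = √(0.246947/1810) = √0.000136435 = 0.01168.

SE = 0.01168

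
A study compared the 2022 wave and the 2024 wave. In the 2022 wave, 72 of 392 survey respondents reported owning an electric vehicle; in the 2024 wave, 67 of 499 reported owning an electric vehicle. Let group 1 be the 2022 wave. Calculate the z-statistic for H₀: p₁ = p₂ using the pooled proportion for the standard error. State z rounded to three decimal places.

p̂₁ = 72/392 = 0.18367, p̂₂ = 67/499 = 0.13427.
Pooled p̂ = (72+67)/(392+499) = 139/891 = 0.15600.
Pooled SE = √[0.1316671·0.00455503] ≈ 0.024490.
z = 0.04940/0.024490 = 2.017.

z = 2.017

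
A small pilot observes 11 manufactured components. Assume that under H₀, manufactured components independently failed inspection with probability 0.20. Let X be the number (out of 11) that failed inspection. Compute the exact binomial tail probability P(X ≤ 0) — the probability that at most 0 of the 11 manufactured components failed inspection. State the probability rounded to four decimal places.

X is binomial with n = 11 and p = 0.20.
P(X ≤ 0) = C(11,0)·0.20^0·0.80^11.
= 0.085899 = 0.0859.

P = 0.0859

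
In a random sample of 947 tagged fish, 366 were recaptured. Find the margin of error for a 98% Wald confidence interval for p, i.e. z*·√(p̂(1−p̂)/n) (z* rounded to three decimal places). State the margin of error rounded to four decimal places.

ME = 0.0368

p̂ = 366/947 = 0.38648.
SE(p̂) = √(0.38648·0.61352/947) = 0.015824.
z* = 2.326 at the 98% level.
ME = 2.326·0.015824 = 0.0368.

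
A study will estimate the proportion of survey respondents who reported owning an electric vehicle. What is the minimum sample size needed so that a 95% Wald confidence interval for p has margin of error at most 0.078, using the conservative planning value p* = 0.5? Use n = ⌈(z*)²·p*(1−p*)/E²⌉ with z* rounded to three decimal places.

n = 158

For 95% confidence, z* = 1.960.
p*(1−p*) = 0.2500.
Required n before rounding: 3.841600 × 0.2500 / 0.078² = 157.857.
⌈157.857⌉ = 158.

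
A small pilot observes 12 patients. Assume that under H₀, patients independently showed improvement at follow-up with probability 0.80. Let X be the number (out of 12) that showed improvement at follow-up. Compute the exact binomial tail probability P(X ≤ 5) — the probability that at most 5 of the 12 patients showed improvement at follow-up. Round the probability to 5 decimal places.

X is binomial with n = 12 and p = 0.80.
P(X ≤ 5) = Σ_{j=0}^{5} C(12,j)·0.80^j·0.20^{12−j}.
= 0.000000 + 0.000000 + 0.000004 + 0.000058 + 0.000519 + 0.003322 = 0.00390.

P = 0.00390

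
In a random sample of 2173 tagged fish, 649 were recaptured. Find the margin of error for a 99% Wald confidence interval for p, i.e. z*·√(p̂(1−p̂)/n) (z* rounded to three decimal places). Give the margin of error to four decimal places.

p̂ = 649/2173 = 0.29867.
SE(p̂) = √(0.29867·0.70133/2173) = 0.009818.
The 99% critical value is z* = 2.576.
So ME = 0.0253.

ME = 0.0253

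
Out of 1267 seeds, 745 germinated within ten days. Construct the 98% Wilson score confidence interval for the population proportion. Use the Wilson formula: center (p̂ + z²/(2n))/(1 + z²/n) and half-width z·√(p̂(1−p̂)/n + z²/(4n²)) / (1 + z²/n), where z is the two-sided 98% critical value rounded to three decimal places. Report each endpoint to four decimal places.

(0.5555, 0.6197)

p̂ = 745/1267 = 0.58800; z = 2.326, so z² = 5.410276.
Denominator 1 + z²/n = 1 + 5.410276/1267 = 1.004270.
Adjusted center: (0.58800 + z²/(2n))/1.004270 = 0.58763.
Radicand: p̂(1−p̂)/n + z²/(4n²) = 0.000191204 + 0.000000843 = 0.000192047.
Half-width = z·√(radicand)/denom = 2.326·0.013858/1.004270 = 0.03210.
Interval: 0.58763 ± 0.03210 → (0.5555, 0.6197).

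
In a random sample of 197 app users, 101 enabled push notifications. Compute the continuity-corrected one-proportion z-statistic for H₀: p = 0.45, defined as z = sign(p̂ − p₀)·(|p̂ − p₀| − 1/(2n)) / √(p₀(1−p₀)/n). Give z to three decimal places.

Sample proportion p̂ = 101/197 = 0.51269. p̂ − p₀ = 0.062690.
Continuity correction 1/(2n) = 1/394 = 0.002538.
Corrected numerator: |0.062690| − 0.002538 = 0.060152.
Null standard error: √(0.45·0.55/197) = √0.001256345 = 0.035445.
z = (+)0.060152/0.035445 = 1.697.

z = 1.697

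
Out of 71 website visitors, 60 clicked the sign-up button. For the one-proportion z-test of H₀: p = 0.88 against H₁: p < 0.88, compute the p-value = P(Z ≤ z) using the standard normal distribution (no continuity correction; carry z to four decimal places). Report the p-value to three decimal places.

Sample proportion p̂ = 60/71 = 0.84507.
Under H₀, SE = √(p₀(1−p₀)/n) = √(0.88·0.12/71) = √0.001487324 = 0.038566.
z = (p̂ − p₀)/SE = (60/71 − 0.88)/0.038566 ≈ -0.9057.
From the standard normal, P(Z ≤ z) = 0.183.

p-value = 0.183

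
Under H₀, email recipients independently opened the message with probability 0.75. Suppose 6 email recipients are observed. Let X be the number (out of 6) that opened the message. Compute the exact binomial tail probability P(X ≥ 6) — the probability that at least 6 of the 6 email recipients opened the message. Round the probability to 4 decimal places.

X ~ Binomial(n=6, p=0.75).
P(X ≥ 6) = C(6,6)·0.75^6·0.25^0.
= 0.177979 = 0.1780.

P = 0.1780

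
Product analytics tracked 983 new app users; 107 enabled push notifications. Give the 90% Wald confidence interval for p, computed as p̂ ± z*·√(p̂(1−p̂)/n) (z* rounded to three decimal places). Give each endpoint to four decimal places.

The sample proportion is 107/983 = 0.10885.
SE = √(p̂(1−p̂)/n) = √(0.097002/983) = 0.009934.
z* = 1.645 at the 90% level.
Margin = 1.645·0.009934 = 0.01634.
So the interval runs from 0.0925 to 0.1252.

(0.0925, 0.1252)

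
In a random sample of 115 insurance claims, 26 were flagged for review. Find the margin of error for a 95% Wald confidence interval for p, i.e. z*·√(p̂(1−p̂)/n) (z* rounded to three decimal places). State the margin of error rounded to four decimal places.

ME = 0.0765

With x = 26 successes in n = 115, p̂ = 0.22609.
Standard error of p̂: √(0.174972/115) = √0.001521493 = 0.039006.
The 95% critical value is z* = 1.960.
ME = 1.960·0.039006 = 0.0765.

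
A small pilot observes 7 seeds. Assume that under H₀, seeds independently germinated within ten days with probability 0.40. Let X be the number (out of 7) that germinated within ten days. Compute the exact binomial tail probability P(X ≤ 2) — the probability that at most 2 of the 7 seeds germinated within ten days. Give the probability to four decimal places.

X ~ Binomial(n=7, p=0.40).
P(X ≤ 2) = C(7,0)·0.40^0·0.60^7 + C(7,1)·0.40^1·0.60^6 + C(7,2)·0.40^2·0.60^5.
= 0.027994 + 0.130637 + 0.261274 = 0.4199.

P = 0.4199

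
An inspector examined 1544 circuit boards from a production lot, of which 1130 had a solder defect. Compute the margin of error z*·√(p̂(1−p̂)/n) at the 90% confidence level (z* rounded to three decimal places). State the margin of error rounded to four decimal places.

ME = 0.0185

Sample proportion p̂ = 1130/1544 = 0.73187.
SE = √(p̂(1−p̂)/n) = √(0.196238/1544) = 0.011274.
z* = 1.645 at the 90% level.
So ME = 0.0185.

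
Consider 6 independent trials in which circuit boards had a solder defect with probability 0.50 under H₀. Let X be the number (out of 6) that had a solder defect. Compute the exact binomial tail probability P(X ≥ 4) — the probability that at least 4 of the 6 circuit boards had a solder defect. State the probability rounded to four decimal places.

X ~ Binomial(n=6, p=0.50).
P(X ≥ 4) = C(6,4)·0.50^4·0.50^2 + C(6,5)·0.50^5·0.50^1 + C(6,6)·0.50^6·0.50^0.
= 0.234375 + 0.093750 + 0.015625 = 0.3438.

P = 0.3438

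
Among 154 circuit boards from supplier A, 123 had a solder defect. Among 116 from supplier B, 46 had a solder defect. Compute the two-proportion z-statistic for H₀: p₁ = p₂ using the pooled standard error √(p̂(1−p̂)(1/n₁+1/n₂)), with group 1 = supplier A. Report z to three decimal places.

z = 6.760

Sample proportions: p̂₁ = 123/154 = 0.79870 and p̂₂ = 46/116 = 0.39655.
Pooled p̂ = (123+46)/(154+116) = 169/270 = 0.62593.
SE = √[p̂(1−p̂)(1/n₁+1/n₂)] = √[0.62593·0.37407·(1/154+1/116)] ≈ 0.059488.
z = (p̂₁ − p̂₂)/SE = (0.79870 − 0.39655)/0.059488 = 0.40215/0.059488 = 6.760.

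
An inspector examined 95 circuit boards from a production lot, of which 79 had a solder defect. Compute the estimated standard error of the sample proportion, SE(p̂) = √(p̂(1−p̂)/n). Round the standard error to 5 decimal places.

SE = 0.03840

p̂ = 79/95 = 0.83158.
p̂(1−p̂) = 0.83158·0.16842 = 0.140055.
SE = √(0.140055/95) = √0.001474263 = 0.03840.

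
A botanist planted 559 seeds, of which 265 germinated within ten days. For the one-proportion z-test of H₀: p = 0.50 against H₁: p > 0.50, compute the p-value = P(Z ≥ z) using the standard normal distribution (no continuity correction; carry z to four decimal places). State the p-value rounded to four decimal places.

p-value = 0.8900

p̂ = 265/559 = 0.47406.
Under H₀, SE = √(p₀(1−p₀)/n) = √(0.50·0.50/559) = √0.000447227 = 0.021148.
Test statistic (full precision, shown to 4 dp): z = (265/559 − 0.50)/SE₀ ≈ -1.2266.
From the standard normal, P(Z ≥ z) = 0.8900.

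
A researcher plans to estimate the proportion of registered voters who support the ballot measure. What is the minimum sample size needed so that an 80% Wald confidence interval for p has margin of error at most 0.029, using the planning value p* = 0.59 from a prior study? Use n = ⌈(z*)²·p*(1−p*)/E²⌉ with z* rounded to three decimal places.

For 80% confidence, z* = 1.282.
p*(1−p*) = 0.59·0.41 = 0.2419.
Required n before rounding: 1.643524 × 0.2419 / 0.029² = 472.733.
Rounding up, n = 473.

n = 473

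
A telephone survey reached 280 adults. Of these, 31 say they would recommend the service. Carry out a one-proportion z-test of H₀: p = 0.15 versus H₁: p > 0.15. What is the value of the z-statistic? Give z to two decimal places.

With x = 31 successes in n = 280, p̂ = 0.11071.
SE₀ = √(0.15·0.85/280) = 0.021339.
z = (0.11071 − 0.15)/0.021339 = -0.03929/0.021339 = -1.84.

z = -1.84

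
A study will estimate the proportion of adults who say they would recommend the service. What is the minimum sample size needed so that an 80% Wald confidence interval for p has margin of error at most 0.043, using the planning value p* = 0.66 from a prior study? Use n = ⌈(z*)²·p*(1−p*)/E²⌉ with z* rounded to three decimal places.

For 80% confidence, z* = 1.282.
p*(1−p*) = 0.66·0.34 = 0.2244.
(z*)²·p*(1−p*)/E² = 1.643524·0.2244/0.001849 = 199.463.
⌈199.463⌉ = 200.

n = 200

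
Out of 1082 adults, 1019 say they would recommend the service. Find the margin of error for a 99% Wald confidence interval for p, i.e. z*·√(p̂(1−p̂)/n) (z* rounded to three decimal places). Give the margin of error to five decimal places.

ME = 0.01834

The sample proportion is 1019/1082 = 0.94177.
SE(p̂) = √(0.94177·0.05823/1082) = 0.007119.
z* = 2.576 at the 99% level.
So ME = 0.01834.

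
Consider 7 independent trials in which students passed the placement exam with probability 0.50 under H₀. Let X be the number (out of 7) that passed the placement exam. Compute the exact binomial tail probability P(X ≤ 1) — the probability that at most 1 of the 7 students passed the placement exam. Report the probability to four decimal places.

P = 0.0625

X is binomial with n = 7 and p = 0.50.
P(X ≤ 1) = C(7,0)·0.50^0·0.50^7 + C(7,1)·0.50^1·0.50^6.
= 0.007812 + 0.054688 = 0.0625.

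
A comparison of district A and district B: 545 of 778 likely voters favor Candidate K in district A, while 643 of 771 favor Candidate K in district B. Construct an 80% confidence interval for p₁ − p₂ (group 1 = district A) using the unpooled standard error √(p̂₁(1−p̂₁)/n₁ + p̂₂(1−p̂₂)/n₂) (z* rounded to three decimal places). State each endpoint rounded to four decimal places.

p̂₁ = 545/778 = 0.70051, p̂₂ = 643/771 = 0.83398; p̂₁ − p̂₂ = -0.13347.
SE = √(0.000269658 + 0.000179580) = √0.000449238 = 0.021195.
The 80% critical value is z* = 1.282. Margin of error = 0.02717.
Interval: -0.13347 ± 0.02717 → (-0.1606, -0.1063).

(-0.1606, -0.1063)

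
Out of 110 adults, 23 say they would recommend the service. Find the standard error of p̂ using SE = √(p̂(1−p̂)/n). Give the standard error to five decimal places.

p̂ = 23/110 = 0.20909.
p̂(1−p̂) = 0.165371.
SE = √(0.165371/110) = √0.001503373 = 0.03877.

SE = 0.03877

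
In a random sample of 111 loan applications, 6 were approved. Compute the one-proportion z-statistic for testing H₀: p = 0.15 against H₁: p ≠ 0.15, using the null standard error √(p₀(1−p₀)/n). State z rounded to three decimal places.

z = -2.831

With x = 6 successes in n = 111, p̂ = 0.05405.
SE₀ = √(0.15·0.85/111) = 0.033892.
z = (0.05405 − 0.15)/0.033892 = -0.09595/0.033892 = -2.831.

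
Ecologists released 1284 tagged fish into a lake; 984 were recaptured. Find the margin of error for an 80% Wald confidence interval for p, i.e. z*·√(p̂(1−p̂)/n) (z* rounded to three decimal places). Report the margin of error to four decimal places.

With x = 984 successes in n = 1284, p̂ = 0.76636.
Standard error of p̂: √(0.179055/1284) = √0.000139451 = 0.011809.
The 80% critical value is z* = 1.282.
Margin of error = z*·SE = 1.282 × 0.011809 = 0.0151.

ME = 0.0151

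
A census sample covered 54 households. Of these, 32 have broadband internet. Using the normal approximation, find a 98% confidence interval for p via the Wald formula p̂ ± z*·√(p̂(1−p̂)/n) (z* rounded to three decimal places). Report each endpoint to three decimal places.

(0.437, 0.748)

The sample proportion is 32/54 = 0.59259.
SE = √(p̂(1−p̂)/n) = √(0.241427/54) = 0.066865.
z* = 2.326 at the 98% level.
Margin = 2.326·0.066865 = 0.15553.
So the interval runs from 0.437 to 0.748.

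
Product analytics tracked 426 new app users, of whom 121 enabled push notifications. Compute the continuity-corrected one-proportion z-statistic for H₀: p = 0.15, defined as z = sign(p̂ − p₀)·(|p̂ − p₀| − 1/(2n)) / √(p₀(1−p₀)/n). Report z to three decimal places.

With x = 121 successes in n = 426, p̂ = 0.28404. p̂ − p₀ = 0.134038.
Continuity correction 1/(2n) = 1/852 = 0.001174.
Corrected numerator: |0.134038| − 0.001174 = 0.132864.
Null standard error: √(0.15·0.85/426) = √0.000299296 = 0.017300.
z = (+)0.132864/0.017300 = 7.680.

z = 7.680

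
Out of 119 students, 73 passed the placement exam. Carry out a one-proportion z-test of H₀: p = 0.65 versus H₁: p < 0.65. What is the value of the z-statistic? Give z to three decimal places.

The sample proportion is 73/119 = 0.61345.
SE₀ = √(0.65·0.35/119) = 0.043724.
Test statistic: z = -0.03655/0.043724 = -0.836.

z = -0.836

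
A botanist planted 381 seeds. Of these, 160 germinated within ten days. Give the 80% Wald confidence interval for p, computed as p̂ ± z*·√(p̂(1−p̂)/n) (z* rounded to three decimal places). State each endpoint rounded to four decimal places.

(0.3875, 0.4524)

p̂ = 160/381 = 0.41995.
Standard error of p̂: √(0.243592/381) = √0.000639348 = 0.025285.
The 80% critical value is z* = 1.282.
Margin of error: 1.282 × 0.025285 = 0.03242.
So the interval runs from 0.3875 to 0.4524.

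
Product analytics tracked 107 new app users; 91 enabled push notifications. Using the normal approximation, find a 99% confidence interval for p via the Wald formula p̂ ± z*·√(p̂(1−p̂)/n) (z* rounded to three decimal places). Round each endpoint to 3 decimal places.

With x = 91 successes in n = 107, p̂ = 0.85047.
Standard error of p̂: √(0.127173/107) = √0.001188530 = 0.034475.
For 99% confidence, z* = 2.576.
Margin of error: 2.576 × 0.034475 = 0.08881.
So the interval runs from 0.762 to 0.939.

(0.762, 0.939)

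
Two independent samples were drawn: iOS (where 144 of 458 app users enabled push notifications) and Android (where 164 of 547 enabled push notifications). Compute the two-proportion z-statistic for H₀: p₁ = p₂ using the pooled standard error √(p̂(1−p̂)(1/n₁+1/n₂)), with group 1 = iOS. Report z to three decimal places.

z = 0.500

Sample proportions: p̂₁ = 144/458 = 0.31441 and p̂₂ = 164/547 = 0.29982.
Pooled p̂ = (144+164)/(458+547) = 308/1005 = 0.30647.
Pooled SE = √[0.2125452·0.00401156] ≈ 0.029200.
z = (p̂₁ − p̂₂)/SE = (0.31441 − 0.29982)/0.029200 = 0.01459/0.029200 = 0.500.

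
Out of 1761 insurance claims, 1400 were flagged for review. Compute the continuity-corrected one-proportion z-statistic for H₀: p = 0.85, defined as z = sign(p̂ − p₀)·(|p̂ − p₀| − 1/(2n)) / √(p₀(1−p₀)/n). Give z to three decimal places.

Sample proportion p̂ = 1400/1761 = 0.79500. p̂ − p₀ = -0.054997.
1/(2n) = 0.000284.
Corrected numerator: |-0.054997| − 0.000284 = 0.054713.
Null standard error: √(0.85·0.15/1761) = √0.000072402 = 0.008509.
z = −0.054713/0.008509 = -6.430.

z = -6.430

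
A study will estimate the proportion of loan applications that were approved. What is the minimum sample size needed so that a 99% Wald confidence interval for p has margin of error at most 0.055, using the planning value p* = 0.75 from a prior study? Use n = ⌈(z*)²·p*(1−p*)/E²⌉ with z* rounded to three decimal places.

The 99% critical value is z* = 2.576.
p*(1−p*) = 0.75·0.25 = 0.1875.
(z*)²·p*(1−p*)/E² = 6.635776·0.1875/0.003025 = 411.308.
Rounding up, n = 412.

n = 412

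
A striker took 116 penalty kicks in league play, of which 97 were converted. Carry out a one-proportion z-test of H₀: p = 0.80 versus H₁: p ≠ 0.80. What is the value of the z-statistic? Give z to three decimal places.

The sample proportion is 97/116 = 0.83621.
Null standard error: √(0.80·0.20/116) = √0.001379310 = 0.037139.
z = (0.83621 − 0.80)/0.037139 = 0.03621/0.037139 = 0.975.

z = 0.975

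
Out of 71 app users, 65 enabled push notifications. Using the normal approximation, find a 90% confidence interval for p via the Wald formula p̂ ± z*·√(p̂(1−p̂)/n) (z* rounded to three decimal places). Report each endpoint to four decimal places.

(0.8612, 0.9698)

With x = 65 successes in n = 71, p̂ = 0.91549.
SE = √(p̂(1−p̂)/n) = √(0.077366/71) = 0.033010.
z* = 1.645 at the 90% level.
Margin of error: 1.645 × 0.033010 = 0.05430.
CI: 0.91549 ± 0.05430 = (0.8612, 0.9698).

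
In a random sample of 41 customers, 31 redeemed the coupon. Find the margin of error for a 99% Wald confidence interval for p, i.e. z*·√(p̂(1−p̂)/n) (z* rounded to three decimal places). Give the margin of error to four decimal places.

ME = 0.1728

p̂ = 31/41 = 0.75610.
SE(p̂) = √(0.75610·0.24390/41) = 0.067066.
The 99% critical value is z* = 2.576.
So ME = 0.1728.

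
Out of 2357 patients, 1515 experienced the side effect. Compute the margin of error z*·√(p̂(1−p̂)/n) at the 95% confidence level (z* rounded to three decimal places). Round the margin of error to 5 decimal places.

ME = 0.01935

The sample proportion is 1515/2357 = 0.64277.
Standard error of p̂: √(0.229618/2357) = √0.000097420 = 0.009870.
z* = 1.960 at the 95% level.
So ME = 0.01935.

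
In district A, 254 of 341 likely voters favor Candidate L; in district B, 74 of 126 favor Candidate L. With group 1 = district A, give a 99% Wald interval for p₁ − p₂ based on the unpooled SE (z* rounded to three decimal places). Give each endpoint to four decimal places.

p̂₁ = 0.74487, p̂₂ = 0.58730, so the observed difference is 0.15757.
Unpooled SE = √(p̂₁(1−p̂₁)/n₁ + p̂₂(1−p̂₂)/n₂) = √(0.000557301 + 0.001923638) = 0.049809.
The 99% critical value is z* = 2.576. Margin = 2.576·0.049809 = 0.12831.
So the interval runs from 0.0293 to 0.2859.

(0.0293, 0.2859)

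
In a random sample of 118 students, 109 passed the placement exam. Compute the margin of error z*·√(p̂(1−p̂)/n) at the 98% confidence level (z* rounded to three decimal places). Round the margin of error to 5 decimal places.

Sample proportion p̂ = 109/118 = 0.92373.
Standard error of p̂: √(0.070454/118) = √0.000597067 = 0.024435.
The 98% critical value is z* = 2.326.
So ME = 0.05684.

ME = 0.05684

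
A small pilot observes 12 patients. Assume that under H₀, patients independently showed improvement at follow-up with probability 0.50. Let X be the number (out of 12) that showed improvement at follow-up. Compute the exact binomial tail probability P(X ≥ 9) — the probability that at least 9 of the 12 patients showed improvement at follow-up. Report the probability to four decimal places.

P = 0.0730

X ~ Binomial(n=12, p=0.50).
P(X ≥ 9) = C(12,9)·0.50^9·0.50^3 + C(12,10)·0.50^10·0.50^2 + C(12,11)·0.50^11·0.50^1 + C(12,12)·0.50^12·0.50^0.
= 0.053711 + 0.016113 + 0.002930 + 0.000244 = 0.0730.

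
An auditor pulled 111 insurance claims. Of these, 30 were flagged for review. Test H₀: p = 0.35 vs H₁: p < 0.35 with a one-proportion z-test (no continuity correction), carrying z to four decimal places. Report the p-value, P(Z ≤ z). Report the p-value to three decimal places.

p-value = 0.039

The sample proportion is 30/111 = 0.27027.
Under H₀, SE = √(p₀(1−p₀)/n) = √(0.35·0.65/111) = √0.002049550 = 0.045272.
z = (p̂ − p₀)/SE = (30/111 − 0.35)/0.045272 ≈ -1.7611.
p-value = P(Z ≤ z) with z = -1.7611 → 0.039.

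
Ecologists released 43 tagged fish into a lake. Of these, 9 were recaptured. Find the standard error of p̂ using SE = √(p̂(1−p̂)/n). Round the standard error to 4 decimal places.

Sample proportion p̂ = 9/43 = 0.20930.
p̂(1−p̂) = 0.20930·0.79070 = 0.165494.
SE = √(0.165494/43) = 0.0620.

SE = 0.0620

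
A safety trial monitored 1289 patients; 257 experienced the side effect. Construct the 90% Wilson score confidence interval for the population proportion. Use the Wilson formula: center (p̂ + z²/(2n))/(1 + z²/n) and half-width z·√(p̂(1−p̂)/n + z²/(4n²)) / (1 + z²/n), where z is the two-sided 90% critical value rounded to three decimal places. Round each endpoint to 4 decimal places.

Here p̂ = 257/1289 = 0.19938 and z = 1.645 (z² = 2.706025).
1 + z²/n = 1.002099.
Adjusted center: (0.19938 + z²/(2n))/1.002099 = 0.20001.
Radicand: p̂(1−p̂)/n + z²/(4n²) = 0.000123838 + 0.000000407 = 0.000124245.
Half-width = 1.645·√0.000124245/1.002099 = 0.01830.
CI: 0.20001 ± 0.01830 = (0.1817, 0.2183).

(0.1817, 0.2183)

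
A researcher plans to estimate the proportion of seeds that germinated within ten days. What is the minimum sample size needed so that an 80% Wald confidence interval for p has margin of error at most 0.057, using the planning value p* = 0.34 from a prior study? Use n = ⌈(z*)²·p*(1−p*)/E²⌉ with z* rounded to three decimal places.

The 80% critical value is z* = 1.282.
p*(1−p*) = 0.2244.
(z*)²·p*(1−p*)/E² = 1.643524·0.2244/0.003249 = 113.514.
⌈113.514⌉ = 114.

n = 114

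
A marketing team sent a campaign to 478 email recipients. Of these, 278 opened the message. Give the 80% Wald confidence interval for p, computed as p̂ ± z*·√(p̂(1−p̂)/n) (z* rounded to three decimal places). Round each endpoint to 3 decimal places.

With x = 278 successes in n = 478, p̂ = 0.58159.
SE = √(p̂(1−p̂)/n) = √(0.243343/478) = 0.022563.
The 80% critical value is z* = 1.282.
Margin of error: 1.282 × 0.022563 = 0.02893.
Interval: 0.58159 ± 0.02893 → (0.553, 0.611).

(0.553, 0.611)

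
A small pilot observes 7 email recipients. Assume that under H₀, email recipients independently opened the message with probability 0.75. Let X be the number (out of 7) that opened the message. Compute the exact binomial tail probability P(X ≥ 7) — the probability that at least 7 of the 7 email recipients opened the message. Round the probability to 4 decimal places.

X ~ Binomial(n=7, p=0.75).
P(X ≥ 7) = C(7,7)·0.75^7·0.25^0.
= 0.133484 = 0.1335.

P = 0.1335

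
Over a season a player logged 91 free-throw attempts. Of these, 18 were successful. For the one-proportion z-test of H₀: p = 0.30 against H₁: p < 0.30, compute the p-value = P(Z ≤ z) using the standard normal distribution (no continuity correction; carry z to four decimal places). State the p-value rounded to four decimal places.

p-value = 0.0167

The sample proportion is 18/91 = 0.19780.
SE₀ = √(0.30·0.70/91) = 0.048038.
Test statistic (full precision, shown to 4 dp): z = (18/91 − 0.30)/SE₀ ≈ -2.1274.
p-value = P(Z ≤ z) with z = -2.1274 → 0.0167.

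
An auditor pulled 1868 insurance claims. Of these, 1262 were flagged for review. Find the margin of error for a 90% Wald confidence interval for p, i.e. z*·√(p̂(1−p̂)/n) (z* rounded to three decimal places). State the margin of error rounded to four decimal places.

ME = 0.0178

Sample proportion p̂ = 1262/1868 = 0.67559.
Standard error of p̂: √(0.219169/1868) = √0.000117328 = 0.010832.
z* = 1.645 at the 90% level.
Margin of error = z*·SE = 1.645 × 0.010832 = 0.0178.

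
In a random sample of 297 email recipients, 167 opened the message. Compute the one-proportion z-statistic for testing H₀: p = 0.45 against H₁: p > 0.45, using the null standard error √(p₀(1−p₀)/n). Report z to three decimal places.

p̂ = 167/297 = 0.56229.
Null standard error: √(0.45·0.55/297) = √0.000833333 = 0.028868.
Test statistic: z = 0.11229/0.028868 = 3.890.

z = 3.890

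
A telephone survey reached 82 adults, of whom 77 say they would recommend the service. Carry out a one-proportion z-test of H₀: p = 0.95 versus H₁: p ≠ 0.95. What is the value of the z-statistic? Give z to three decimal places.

Sample proportion p̂ = 77/82 = 0.93902.
SE₀ = √(0.95·0.05/82) = 0.024068.
z = (p̂ − p₀)/SE = (0.93902 − 0.95)/0.024068 = -0.456.

z = -0.456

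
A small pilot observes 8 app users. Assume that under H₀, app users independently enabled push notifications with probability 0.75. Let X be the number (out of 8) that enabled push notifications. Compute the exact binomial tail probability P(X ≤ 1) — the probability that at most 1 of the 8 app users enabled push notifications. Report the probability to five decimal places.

P = 0.00038

X is binomial with n = 8 and p = 0.75.
P(X ≤ 1) = C(8,0)·0.75^0·0.25^8 + C(8,1)·0.75^1·0.25^7.
= 0.000015 + 0.000366 = 0.00038.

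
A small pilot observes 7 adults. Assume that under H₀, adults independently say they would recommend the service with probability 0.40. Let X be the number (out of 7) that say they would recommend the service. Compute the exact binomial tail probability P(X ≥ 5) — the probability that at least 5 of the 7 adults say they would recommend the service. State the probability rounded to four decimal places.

X ~ Binomial(n=7, p=0.40).
P(X ≥ 5) = C(7,5)·0.40^5·0.60^2 + C(7,6)·0.40^6·0.60^1 + C(7,7)·0.40^7·0.60^0.
= 0.077414 + 0.017203 + 0.001638 = 0.0963.

P = 0.0963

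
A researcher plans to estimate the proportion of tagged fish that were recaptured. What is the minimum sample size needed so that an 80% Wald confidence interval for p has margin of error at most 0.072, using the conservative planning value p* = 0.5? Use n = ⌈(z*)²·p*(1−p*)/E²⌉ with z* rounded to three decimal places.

For 80% confidence, z* = 1.282.
p*(1−p*) = 0.2500.
(z*)²·p*(1−p*)/E² = 1.643524·0.2500/0.005184 = 79.259.
Rounding up, n = 80.

n = 80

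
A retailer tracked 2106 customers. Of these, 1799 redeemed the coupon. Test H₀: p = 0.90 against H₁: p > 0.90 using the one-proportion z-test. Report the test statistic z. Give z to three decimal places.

With x = 1799 successes in n = 2106, p̂ = 0.85423.
Under H₀, SE = √(p₀(1−p₀)/n) = √(0.90·0.10/2106) = √0.000042735 = 0.006537.
Test statistic: z = -0.04577/0.006537 = -7.002.

z = -7.002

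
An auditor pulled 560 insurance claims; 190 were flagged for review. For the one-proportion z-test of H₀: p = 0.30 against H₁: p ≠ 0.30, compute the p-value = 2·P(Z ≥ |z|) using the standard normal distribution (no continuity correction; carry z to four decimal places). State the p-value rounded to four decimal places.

p-value = 0.0425

Sample proportion p̂ = 190/560 = 0.33929.
SE₀ = √(0.30·0.70/560) = 0.019365.
Test statistic (full precision, shown to 4 dp): z = (190/560 − 0.30)/SE₀ ≈ 2.0287.
From the standard normal, 2·P(Z ≥ |z|) = 0.0425.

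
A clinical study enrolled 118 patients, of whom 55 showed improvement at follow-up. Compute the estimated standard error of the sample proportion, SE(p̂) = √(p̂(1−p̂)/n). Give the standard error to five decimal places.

SE = 0.04592

Sample proportion p̂ = 55/118 = 0.46610.
p̂(1−p̂) = 0.248851.
Dividing by n and taking the root: √0.002108907 = 0.04592.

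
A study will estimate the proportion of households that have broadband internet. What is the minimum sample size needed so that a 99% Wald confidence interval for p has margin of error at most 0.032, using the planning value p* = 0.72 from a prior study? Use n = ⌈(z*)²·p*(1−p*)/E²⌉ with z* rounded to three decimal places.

For 99% confidence, z* = 2.576.
p*(1−p*) = 0.72·0.28 = 0.2016.
Required n before rounding: 6.635776 × 0.2016 / 0.032² = 1306.418.
Rounding up, n = 1307.

n = 1307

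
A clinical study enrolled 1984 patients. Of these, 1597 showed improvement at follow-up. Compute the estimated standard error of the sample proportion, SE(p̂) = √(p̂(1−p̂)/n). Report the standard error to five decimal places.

Sample proportion p̂ = 1597/1984 = 0.80494.
p̂(1−p̂) = 0.80494·0.19506 = 0.157012.
SE = √(0.157012/1984) = √0.000079139 = 0.00890.

SE = 0.00890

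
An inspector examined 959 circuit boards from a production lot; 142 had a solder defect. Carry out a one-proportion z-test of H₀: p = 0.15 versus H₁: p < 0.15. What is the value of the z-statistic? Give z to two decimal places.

z = -0.17

The sample proportion is 142/959 = 0.14807.
SE₀ = √(0.15·0.85/959) = 0.011530.
Test statistic: z = -0.00193/0.011530 = -0.17.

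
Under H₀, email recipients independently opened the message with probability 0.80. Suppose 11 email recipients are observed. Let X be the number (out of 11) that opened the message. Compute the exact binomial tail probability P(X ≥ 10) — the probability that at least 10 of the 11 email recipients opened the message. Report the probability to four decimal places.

X ~ Binomial(n=11, p=0.80).
P(X ≥ 10) = C(11,10)·0.80^10·0.20^1 + C(11,11)·0.80^11·0.20^0.
= 0.236223 + 0.085899 = 0.3221.

P = 0.3221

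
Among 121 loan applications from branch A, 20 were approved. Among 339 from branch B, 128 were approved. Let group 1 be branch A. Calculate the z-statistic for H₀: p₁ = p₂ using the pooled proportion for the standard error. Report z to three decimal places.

z = -4.291

Sample proportions: p̂₁ = 20/121 = 0.16529 and p̂₂ = 128/339 = 0.37758.
Pooling: p̂ = 148/460 = 0.32174.
SE = √[p̂(1−p̂)(1/n₁+1/n₂)] = √[0.32174·0.67826·(1/121+1/339)] ≈ 0.049469.
z = -0.21229/0.049469 = -4.291.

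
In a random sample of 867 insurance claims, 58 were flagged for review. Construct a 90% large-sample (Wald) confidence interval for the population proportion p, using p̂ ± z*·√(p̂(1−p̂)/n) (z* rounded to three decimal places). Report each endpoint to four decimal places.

(0.0529, 0.0809)

The sample proportion is 58/867 = 0.06690.
SE(p̂) = √(0.06690·0.93310/867) = 0.008485.
The 90% critical value is z* = 1.645.
Margin = 1.645·0.008485 = 0.01396.
So the interval runs from 0.0529 to 0.0809.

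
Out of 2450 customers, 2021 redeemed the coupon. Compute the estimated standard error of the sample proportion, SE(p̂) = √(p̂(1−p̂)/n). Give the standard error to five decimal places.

SE = 0.00768

The sample proportion is 2021/2450 = 0.82490.
p̂(1−p̂) = 0.144440.
SE = √(0.144440/2450) = 0.00768.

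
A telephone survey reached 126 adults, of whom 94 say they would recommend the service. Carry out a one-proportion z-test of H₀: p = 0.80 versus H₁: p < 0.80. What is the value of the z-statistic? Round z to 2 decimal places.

p̂ = 94/126 = 0.74603.
Under H₀, SE = √(p₀(1−p₀)/n) = √(0.80·0.20/126) = √0.001269841 = 0.035635.
Test statistic: z = -0.05397/0.035635 = -1.51.

z = -1.51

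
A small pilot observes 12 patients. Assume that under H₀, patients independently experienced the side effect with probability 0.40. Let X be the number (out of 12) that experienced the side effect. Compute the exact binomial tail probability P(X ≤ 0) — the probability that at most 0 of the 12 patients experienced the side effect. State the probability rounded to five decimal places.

X is binomial with n = 12 and p = 0.40.
P(X ≤ 0) = C(12,0)·0.40^0·0.60^12.
= 0.002177 = 0.00218.

P = 0.00218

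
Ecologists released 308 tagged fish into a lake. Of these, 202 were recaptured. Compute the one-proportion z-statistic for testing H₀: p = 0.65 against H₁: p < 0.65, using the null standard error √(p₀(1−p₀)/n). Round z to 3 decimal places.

z = 0.215

Sample proportion p̂ = 202/308 = 0.65584.
Under H₀, SE = √(p₀(1−p₀)/n) = √(0.65·0.35/308) = √0.000738636 = 0.027178.
Test statistic: z = 0.00584/0.027178 = 0.215.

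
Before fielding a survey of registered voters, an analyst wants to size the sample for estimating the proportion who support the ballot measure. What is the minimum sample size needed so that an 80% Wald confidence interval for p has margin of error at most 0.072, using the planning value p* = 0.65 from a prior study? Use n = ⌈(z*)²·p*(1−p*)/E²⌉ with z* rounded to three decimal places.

n = 73

z* = 1.282 at the 80% level.
p*(1−p*) = 0.2275.
(z*)²·p*(1−p*)/E² = 1.643524·0.2275/0.005184 = 72.126.
Rounding up, n = 73.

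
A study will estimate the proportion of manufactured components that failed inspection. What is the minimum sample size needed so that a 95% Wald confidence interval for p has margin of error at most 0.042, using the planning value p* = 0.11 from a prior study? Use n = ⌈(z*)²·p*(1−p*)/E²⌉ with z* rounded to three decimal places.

z* = 1.960 at the 95% level.
p*(1−p*) = 0.0979.
Required n before rounding: 3.841600 × 0.0979 / 0.042² = 213.204.
⌈213.204⌉ = 214.

n = 214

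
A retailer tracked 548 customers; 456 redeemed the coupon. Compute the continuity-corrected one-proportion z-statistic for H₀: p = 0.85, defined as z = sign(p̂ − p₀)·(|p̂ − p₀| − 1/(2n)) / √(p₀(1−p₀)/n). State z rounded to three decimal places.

The sample proportion is 456/548 = 0.83212. p̂ − p₀ = -0.017883.
Continuity correction 1/(2n) = 1/1096 = 0.000912.
Corrected numerator: |-0.017883| − 0.000912 = 0.016971.
SE₀ = √(0.85·0.15/548) = 0.015253.
z = −0.016971/0.015253 = -1.113.

z = -1.113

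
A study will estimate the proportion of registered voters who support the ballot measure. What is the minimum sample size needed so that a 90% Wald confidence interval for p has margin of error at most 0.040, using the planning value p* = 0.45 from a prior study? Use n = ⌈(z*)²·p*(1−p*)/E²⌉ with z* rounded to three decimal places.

z* = 1.645 at the 90% level.
p*(1−p*) = 0.2475.
(z*)²·p*(1−p*)/E² = 2.706025·0.2475/0.001600 = 418.588.
⌈418.588⌉ = 419.

n = 419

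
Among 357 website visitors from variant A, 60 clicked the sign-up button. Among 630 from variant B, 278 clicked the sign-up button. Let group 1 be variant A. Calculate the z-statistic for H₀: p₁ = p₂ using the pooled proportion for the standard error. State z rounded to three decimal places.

p̂₁ = 60/357 = 0.16807, p̂₂ = 278/630 = 0.44127.
Pooled p̂ = (60+278)/(357+630) = 338/987 = 0.34245.
SE = √[p̂(1−p̂)(1/n₁+1/n₂)] = √[0.34245·0.65755·(1/357+1/630)] ≈ 0.031435.
z = (p̂₁ − p̂₂)/SE = (0.16807 − 0.44127)/0.031435 = -0.27320/0.031435 = -8.691.

z = -8.691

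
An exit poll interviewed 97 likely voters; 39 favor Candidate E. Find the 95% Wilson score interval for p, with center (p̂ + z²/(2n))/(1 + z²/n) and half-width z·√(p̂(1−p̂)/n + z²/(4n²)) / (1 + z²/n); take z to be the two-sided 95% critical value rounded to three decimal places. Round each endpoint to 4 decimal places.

Here p̂ = 39/97 = 0.40206 and z = 1.960 (z² = 3.841600).
Denominator 1 + z²/n = 1 + 3.841600/97 = 1.039604.
Adjusted center: (0.40206 + z²/(2n))/1.039604 = 0.40579.
Radicand: p̂(1−p̂)/n + z²/(4n²) = 0.002478434 + 0.000102072 = 0.002580506.
Half-width = z·√(radicand)/denom = 1.960·0.050799/1.039604 = 0.09577.
So the interval runs from 0.3100 to 0.5016.

(0.3100, 0.5016)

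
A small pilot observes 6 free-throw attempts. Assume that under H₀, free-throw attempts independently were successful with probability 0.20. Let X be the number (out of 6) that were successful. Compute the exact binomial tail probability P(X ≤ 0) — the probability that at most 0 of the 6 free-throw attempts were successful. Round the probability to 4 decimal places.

X ~ Binomial(n=6, p=0.20).
P(X ≤ 0) = C(6,0)·0.20^0·0.80^6.
= 0.262144 = 0.2621.

P = 0.2621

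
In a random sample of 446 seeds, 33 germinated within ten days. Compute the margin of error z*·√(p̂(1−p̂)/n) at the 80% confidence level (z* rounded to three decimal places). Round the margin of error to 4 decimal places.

With x = 33 successes in n = 446, p̂ = 0.07399.
SE = √(p̂(1−p̂)/n) = √(0.068516/446) = 0.012395.
The 80% critical value is z* = 1.282.
Margin of error = z*·SE = 1.282 × 0.012395 = 0.0159.

ME = 0.0159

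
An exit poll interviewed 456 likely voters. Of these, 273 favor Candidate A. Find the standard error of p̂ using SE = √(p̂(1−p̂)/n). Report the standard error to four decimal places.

SE = 0.0230

Sample proportion p̂ = 273/456 = 0.59868.
p̂(1−p̂) = 0.59868·0.40132 = 0.240262.
SE = √(0.240262/456) = √0.000526890 = 0.0230.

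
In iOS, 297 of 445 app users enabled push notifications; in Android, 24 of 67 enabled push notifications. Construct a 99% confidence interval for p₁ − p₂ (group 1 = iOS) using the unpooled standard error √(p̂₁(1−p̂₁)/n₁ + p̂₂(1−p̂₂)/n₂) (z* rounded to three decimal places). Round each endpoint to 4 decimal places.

(0.1477, 0.4707)

p̂₁ = 297/445 = 0.66742, p̂₂ = 24/67 = 0.35821; p̂₁ − p̂₂ = 0.30921.
SE = √(0.000498813 + 0.003431273) = √0.003930086 = 0.062690.
z* = 2.576 at the 99% level. Margin of error = 0.16149.
CI: 0.30921 ± 0.16149 = (0.1477, 0.4707).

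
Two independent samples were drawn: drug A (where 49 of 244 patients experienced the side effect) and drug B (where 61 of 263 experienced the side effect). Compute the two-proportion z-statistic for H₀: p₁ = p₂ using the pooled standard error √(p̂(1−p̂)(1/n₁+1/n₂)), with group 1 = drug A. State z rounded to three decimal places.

z = -0.849

p̂₁ = 49/244 = 0.20082, p̂₂ = 61/263 = 0.23194.
Pooled p̂ = (49+61)/(244+263) = 110/507 = 0.21696.
Pooled SE = √[0.1698898·0.00790064] ≈ 0.036637.
z = (p̂₁ − p̂₂)/SE = (0.20082 − 0.23194)/0.036637 = -0.03112/0.036637 = -0.849.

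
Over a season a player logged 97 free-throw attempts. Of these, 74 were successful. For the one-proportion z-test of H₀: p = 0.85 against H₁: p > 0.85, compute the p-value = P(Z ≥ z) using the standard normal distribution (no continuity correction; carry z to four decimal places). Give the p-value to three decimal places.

Sample proportion p̂ = 74/97 = 0.76289.
Under H₀, SE = √(p₀(1−p₀)/n) = √(0.85·0.15/97) = √0.001314433 = 0.036255.
z = (p̂ − p₀)/SE = (74/97 − 0.85)/0.036255 ≈ -2.4028.
From the standard normal, P(Z ≥ z) = 0.992.

p-value = 0.992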